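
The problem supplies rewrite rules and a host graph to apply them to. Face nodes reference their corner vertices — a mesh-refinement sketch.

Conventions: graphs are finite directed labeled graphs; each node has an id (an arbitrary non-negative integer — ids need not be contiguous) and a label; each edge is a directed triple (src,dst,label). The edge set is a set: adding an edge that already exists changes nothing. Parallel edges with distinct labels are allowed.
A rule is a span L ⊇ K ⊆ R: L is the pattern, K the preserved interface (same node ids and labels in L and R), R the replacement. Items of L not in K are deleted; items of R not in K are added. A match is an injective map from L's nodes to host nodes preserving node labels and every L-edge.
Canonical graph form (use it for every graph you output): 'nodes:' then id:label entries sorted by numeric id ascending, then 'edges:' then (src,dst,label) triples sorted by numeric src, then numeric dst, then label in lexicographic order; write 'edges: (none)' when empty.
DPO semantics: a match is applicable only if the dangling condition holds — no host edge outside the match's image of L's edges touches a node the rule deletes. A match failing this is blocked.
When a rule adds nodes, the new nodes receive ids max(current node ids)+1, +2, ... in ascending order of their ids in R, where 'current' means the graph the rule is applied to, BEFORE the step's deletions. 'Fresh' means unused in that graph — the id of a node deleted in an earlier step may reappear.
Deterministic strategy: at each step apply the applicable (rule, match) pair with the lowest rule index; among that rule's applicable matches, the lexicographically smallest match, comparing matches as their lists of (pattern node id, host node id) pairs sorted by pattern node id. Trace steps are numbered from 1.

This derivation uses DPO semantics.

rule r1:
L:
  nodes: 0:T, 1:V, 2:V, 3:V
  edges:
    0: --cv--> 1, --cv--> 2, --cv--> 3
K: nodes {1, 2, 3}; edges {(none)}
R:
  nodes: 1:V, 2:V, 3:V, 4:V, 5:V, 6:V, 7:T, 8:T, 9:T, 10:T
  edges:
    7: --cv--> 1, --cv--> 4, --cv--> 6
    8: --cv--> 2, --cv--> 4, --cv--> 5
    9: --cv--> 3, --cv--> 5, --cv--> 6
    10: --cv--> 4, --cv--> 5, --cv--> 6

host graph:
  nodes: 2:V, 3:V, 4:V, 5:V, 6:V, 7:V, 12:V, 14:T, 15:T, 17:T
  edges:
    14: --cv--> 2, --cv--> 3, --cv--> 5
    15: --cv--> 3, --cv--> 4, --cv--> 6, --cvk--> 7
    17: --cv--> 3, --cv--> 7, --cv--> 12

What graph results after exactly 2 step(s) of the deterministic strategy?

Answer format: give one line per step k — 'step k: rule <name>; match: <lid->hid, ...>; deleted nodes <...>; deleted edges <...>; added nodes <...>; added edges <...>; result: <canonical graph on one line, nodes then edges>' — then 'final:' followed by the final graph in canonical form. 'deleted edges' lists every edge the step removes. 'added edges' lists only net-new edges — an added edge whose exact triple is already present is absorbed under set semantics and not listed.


step 1: rule r1; match: 0->14, 1->2, 2->3, 3->5; deleted nodes 14; deleted edges (14,2,cv); (14,3,cv); (14,5,cv); added nodes 18, 19, 20, 21, 22, 23, 24; added edges (21,2,cv); (21,18,cv); (21,20,cv); (22,3,cv); (22,18,cv); (22,19,cv); (23,5,cv); (23,19,cv); (23,20,cv); (24,18,cv); (24,19,cv); (24,20,cv); result: nodes: 2:V, 3:V, 4:V, 5:V, 6:V, 7:V, 12:V, 15:T, 17:T, 18:V, 19:V, 20:V, 21:T, 22:T, 23:T, 24:T edges: (15,3,cv); (15,4,cv); (15,6,cv); (15,7,cvk); (17,3,cv); (17,7,cv); (17,12,cv); (21,2,cv); (21,18,cv); (21,20,cv); (22,3,cv); (22,18,cv); (22,19,cv); (23,5,cv); (23,19,cv); (23,20,cv); (24,18,cv); (24,19,cv); (24,20,cv)
step 2: rule r1; match: 0->17, 1->3, 2->7, 3->12; deleted nodes 17; deleted edges (17,3,cv); (17,7,cv); (17,12,cv); added nodes 25, 26, 27, 28, 29, 30, 31; added edges (28,3,cv); (28,25,cv); (28,27,cv); (29,7,cv); (29,25,cv); (29,26,cv); (30,12,cv); (30,26,cv); (30,27,cv); (31,25,cv); (31,26,cv); (31,27,cv); result: nodes: 2:V, 3:V, 4:V, 5:V, 6:V, 7:V, 12:V, 15:T, 18:V, 19:V, 20:V, 21:T, 22:T, 23:T, 24:T, 25:V, 26:V, 27:V, 28:T, 29:T, 30:T, 31:T edges: (15,3,cv); (15,4,cv); (15,6,cv); (15,7,cvk); (21,2,cv); (21,18,cv); (21,20,cv); (22,3,cv); (22,18,cv); (22,19,cv); (23,5,cv); (23,19,cv); (23,20,cv); (24,18,cv); (24,19,cv); (24,20,cv); (28,3,cv); (28,25,cv); (28,27,cv); (29,7,cv); (29,25,cv); (29,26,cv); (30,12,cv); (30,26,cv); (30,27,cv); (31,25,cv); (31,26,cv); (31,27,cv)
final:
nodes: 2:V, 3:V, 4:V, 5:V, 6:V, 7:V, 12:V, 15:T, 18:V, 19:V, 20:V, 21:T, 22:T, 23:T, 24:T, 25:V, 26:V, 27:V, 28:T, 29:T, 30:T, 31:T
edges: (15,3,cv); (15,4,cv); (15,6,cv); (15,7,cvk); (21,2,cv); (21,18,cv); (21,20,cv); (22,3,cv); (22,18,cv); (22,19,cv); (23,5,cv); (23,19,cv); (23,20,cv); (24,18,cv); (24,19,cv); (24,20,cv); (28,3,cv); (28,25,cv); (28,27,cv); (29,7,cv); (29,25,cv); (29,26,cv); (30,12,cv); (30,26,cv); (30,27,cv); (31,25,cv); (31,26,cv); (31,27,cv)


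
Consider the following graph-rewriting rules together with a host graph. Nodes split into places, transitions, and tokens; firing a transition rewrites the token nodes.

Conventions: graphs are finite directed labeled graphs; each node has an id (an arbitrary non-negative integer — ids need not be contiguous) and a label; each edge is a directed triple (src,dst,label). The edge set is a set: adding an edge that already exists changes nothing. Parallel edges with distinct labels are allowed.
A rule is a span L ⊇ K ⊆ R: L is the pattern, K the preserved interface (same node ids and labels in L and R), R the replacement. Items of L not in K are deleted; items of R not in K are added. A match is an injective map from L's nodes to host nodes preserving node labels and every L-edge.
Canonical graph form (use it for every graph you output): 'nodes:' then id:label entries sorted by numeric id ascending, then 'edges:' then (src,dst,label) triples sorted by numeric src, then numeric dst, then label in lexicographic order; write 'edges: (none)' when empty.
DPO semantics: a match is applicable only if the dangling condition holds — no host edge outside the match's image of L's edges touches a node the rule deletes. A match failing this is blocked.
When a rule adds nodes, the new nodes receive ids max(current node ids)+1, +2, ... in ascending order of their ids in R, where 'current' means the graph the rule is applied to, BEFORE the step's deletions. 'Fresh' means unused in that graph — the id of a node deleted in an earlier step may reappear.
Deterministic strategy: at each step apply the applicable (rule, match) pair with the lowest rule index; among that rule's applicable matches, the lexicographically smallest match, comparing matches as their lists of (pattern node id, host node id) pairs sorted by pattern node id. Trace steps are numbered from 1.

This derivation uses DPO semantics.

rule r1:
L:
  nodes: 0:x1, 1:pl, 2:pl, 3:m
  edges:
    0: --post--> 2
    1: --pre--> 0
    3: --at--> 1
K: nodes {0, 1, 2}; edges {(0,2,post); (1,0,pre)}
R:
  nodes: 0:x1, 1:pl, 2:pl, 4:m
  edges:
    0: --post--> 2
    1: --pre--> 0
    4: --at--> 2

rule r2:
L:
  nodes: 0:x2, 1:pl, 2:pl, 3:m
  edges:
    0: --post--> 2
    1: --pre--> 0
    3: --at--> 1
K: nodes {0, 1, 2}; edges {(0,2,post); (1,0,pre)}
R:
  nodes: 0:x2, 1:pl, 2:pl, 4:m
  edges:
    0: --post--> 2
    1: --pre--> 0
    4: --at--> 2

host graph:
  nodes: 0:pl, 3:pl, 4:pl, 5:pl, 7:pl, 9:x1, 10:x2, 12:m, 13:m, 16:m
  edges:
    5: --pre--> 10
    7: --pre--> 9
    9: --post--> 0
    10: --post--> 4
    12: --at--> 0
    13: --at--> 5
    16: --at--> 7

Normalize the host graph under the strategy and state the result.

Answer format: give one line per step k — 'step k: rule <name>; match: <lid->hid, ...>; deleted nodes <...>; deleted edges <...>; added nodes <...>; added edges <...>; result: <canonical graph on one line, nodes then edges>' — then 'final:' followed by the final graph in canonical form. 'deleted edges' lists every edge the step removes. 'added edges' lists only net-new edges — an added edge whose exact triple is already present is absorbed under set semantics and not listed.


step 1: rule r1; match: 0->9, 1->7, 2->0, 3->16; deleted nodes 16; deleted edges (16,7,at); added nodes 17; added edges (17,0,at); result: nodes: 0:pl, 3:pl, 4:pl, 5:pl, 7:pl, 9:x1, 10:x2, 12:m, 13:m, 17:m edges: (5,10,pre); (7,9,pre); (9,0,post); (10,4,post); (12,0,at); (13,5,at); (17,0,at)
step 2: rule r2; match: 0->10, 1->5, 2->4, 3->13; deleted nodes 13; deleted edges (13,5,at); added nodes 18; added edges (18,4,at); result: nodes: 0:pl, 3:pl, 4:pl, 5:pl, 7:pl, 9:x1, 10:x2, 12:m, 17:m, 18:m edges: (5,10,pre); (7,9,pre); (9,0,post); (10,4,post); (12,0,at); (17,0,at); (18,4,at)
final:
nodes: 0:pl, 3:pl, 4:pl, 5:pl, 7:pl, 9:x1, 10:x2, 12:m, 17:m, 18:m
edges: (5,10,pre); (7,9,pre); (9,0,post); (10,4,post); (12,0,at); (17,0,at); (18,4,at)


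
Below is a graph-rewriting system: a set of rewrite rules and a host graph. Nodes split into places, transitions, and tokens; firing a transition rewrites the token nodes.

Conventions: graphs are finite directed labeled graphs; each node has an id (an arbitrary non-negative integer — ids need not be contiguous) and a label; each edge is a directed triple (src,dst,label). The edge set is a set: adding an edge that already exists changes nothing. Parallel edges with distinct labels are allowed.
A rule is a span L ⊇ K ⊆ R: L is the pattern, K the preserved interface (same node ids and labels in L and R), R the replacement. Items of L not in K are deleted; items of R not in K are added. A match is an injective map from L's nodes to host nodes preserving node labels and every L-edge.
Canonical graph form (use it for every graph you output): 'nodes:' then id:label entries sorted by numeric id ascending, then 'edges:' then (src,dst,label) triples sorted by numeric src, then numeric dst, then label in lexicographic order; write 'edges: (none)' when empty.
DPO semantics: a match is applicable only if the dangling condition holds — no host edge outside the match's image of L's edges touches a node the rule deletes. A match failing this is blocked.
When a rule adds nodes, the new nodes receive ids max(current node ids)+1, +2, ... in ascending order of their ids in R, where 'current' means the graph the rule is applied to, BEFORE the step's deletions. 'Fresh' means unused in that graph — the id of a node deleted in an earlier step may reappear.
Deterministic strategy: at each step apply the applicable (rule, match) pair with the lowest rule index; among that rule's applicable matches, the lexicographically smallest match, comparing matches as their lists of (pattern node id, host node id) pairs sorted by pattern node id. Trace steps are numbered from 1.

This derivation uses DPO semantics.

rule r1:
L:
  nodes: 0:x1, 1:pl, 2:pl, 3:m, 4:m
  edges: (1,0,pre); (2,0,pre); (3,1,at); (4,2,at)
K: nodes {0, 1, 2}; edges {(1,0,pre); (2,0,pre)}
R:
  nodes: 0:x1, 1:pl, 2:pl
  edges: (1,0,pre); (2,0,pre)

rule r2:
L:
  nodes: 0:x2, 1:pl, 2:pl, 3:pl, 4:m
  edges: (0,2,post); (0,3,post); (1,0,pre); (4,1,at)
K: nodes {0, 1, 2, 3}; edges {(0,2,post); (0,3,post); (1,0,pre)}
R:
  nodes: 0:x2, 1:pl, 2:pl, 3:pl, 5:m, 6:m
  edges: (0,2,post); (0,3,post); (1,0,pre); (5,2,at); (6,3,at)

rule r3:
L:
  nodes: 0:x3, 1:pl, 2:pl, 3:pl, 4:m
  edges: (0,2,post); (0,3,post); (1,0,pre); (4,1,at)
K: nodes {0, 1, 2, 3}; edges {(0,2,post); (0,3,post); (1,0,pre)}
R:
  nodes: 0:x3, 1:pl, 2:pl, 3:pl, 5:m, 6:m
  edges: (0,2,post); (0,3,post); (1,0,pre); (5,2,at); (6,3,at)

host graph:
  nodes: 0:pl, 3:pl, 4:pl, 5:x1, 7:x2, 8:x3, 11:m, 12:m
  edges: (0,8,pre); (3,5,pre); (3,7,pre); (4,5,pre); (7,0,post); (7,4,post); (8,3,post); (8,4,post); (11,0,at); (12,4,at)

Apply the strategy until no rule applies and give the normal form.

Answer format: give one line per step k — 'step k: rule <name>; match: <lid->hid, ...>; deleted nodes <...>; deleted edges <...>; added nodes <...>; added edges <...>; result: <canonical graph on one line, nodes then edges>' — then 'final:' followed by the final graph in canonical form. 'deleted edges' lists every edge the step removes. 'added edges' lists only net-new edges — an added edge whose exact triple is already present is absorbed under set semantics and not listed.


step 1: rule r3; match: 0->8, 1->0, 2->3, 3->4, 4->11; deleted nodes 11; deleted edges (11,0,at); added nodes 13, 14; added edges (13,3,at); (14,4,at); result: nodes: 0:pl, 3:pl, 4:pl, 5:x1, 7:x2, 8:x3, 12:m, 13:m, 14:m edges: (0,8,pre); (3,5,pre); (3,7,pre); (4,5,pre); (7,0,post); (7,4,post); (8,3,post); (8,4,post); (12,4,at); (13,3,at); (14,4,at)
step 2: rule r1; match: 0->5, 1->3, 2->4, 3->13, 4->12; deleted nodes 12, 13; deleted edges (12,4,at); (13,3,at); added nodes (none); added edges (none); result: nodes: 0:pl, 3:pl, 4:pl, 5:x1, 7:x2, 8:x3, 14:m edges: (0,8,pre); (3,5,pre); (3,7,pre); (4,5,pre); (7,0,post); (7,4,post); (8,3,post); (8,4,post); (14,4,at)
final:
nodes: 0:pl, 3:pl, 4:pl, 5:x1, 7:x2, 8:x3, 14:m
edges: (0,8,pre); (3,5,pre); (3,7,pre); (4,5,pre); (7,0,post); (7,4,post); (8,3,post); (8,4,post); (14,4,at)


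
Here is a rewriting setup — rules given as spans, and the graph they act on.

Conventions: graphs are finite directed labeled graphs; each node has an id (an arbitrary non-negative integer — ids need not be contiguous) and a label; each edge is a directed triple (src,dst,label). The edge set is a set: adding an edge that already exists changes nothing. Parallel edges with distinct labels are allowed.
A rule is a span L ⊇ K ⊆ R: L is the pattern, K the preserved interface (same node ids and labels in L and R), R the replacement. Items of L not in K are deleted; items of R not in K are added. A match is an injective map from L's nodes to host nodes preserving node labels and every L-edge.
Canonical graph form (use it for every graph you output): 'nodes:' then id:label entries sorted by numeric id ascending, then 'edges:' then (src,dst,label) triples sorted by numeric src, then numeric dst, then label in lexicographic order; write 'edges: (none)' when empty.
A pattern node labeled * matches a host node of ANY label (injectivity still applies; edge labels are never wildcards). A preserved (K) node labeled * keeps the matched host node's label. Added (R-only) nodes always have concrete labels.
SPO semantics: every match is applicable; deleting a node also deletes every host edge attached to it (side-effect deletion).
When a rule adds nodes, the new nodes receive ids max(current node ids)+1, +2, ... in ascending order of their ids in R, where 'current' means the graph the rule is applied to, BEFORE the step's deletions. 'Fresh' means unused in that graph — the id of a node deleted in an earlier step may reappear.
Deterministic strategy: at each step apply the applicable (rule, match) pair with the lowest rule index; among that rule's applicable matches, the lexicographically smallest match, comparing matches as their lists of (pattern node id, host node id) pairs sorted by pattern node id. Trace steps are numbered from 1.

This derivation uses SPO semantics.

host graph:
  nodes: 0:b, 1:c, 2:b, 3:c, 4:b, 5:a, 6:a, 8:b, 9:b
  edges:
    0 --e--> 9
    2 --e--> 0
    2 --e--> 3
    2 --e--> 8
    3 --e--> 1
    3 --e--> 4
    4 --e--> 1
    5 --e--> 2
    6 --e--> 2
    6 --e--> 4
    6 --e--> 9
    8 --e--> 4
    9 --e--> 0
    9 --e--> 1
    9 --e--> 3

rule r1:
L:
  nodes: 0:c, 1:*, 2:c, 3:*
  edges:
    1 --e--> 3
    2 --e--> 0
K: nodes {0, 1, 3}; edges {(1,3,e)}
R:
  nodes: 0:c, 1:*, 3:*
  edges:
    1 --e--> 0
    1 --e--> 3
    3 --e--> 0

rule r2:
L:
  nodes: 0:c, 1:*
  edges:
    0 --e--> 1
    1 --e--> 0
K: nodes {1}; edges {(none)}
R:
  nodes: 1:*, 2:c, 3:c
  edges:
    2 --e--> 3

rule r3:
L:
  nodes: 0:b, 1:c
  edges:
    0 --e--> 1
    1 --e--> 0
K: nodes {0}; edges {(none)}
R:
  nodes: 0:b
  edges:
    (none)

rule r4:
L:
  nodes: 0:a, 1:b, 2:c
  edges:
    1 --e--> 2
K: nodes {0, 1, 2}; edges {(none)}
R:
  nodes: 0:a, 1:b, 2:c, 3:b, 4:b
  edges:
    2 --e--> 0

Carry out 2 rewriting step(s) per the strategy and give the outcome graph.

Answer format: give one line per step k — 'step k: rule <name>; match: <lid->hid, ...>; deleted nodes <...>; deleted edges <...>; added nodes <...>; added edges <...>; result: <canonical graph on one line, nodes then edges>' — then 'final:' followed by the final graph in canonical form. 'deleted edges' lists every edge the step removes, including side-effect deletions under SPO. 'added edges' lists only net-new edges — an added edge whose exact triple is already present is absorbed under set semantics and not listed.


step 1: rule r1; match: 0->1, 1->0, 2->3, 3->9; deleted nodes 3; deleted edges (2,3,e); (3,1,e); (3,4,e); (9,3,e); added nodes (none); added edges (0,1,e); result: nodes: 0:b, 1:c, 2:b, 4:b, 5:a, 6:a, 8:b, 9:b edges: (0,1,e); (0,9,e); (2,0,e); (2,8,e); (4,1,e); (5,2,e); (6,2,e); (6,4,e); (6,9,e); (8,4,e); (9,0,e); (9,1,e)
step 2: rule r4; match: 0->5, 1->0, 2->1; deleted nodes (none); deleted edges (0,1,e); added nodes 10, 11; added edges (1,5,e); result: nodes: 0:b, 1:c, 2:b, 4:b, 5:a, 6:a, 8:b, 9:b, 10:b, 11:b edges: (0,9,e); (1,5,e); (2,0,e); (2,8,e); (4,1,e); (5,2,e); (6,2,e); (6,4,e); (6,9,e); (8,4,e); (9,0,e); (9,1,e)
final:
nodes: 0:b, 1:c, 2:b, 4:b, 5:a, 6:a, 8:b, 9:b, 10:b, 11:b
edges: (0,9,e); (1,5,e); (2,0,e); (2,8,e); (4,1,e); (5,2,e); (6,2,e); (6,4,e); (6,9,e); (8,4,e); (9,0,e); (9,1,e)


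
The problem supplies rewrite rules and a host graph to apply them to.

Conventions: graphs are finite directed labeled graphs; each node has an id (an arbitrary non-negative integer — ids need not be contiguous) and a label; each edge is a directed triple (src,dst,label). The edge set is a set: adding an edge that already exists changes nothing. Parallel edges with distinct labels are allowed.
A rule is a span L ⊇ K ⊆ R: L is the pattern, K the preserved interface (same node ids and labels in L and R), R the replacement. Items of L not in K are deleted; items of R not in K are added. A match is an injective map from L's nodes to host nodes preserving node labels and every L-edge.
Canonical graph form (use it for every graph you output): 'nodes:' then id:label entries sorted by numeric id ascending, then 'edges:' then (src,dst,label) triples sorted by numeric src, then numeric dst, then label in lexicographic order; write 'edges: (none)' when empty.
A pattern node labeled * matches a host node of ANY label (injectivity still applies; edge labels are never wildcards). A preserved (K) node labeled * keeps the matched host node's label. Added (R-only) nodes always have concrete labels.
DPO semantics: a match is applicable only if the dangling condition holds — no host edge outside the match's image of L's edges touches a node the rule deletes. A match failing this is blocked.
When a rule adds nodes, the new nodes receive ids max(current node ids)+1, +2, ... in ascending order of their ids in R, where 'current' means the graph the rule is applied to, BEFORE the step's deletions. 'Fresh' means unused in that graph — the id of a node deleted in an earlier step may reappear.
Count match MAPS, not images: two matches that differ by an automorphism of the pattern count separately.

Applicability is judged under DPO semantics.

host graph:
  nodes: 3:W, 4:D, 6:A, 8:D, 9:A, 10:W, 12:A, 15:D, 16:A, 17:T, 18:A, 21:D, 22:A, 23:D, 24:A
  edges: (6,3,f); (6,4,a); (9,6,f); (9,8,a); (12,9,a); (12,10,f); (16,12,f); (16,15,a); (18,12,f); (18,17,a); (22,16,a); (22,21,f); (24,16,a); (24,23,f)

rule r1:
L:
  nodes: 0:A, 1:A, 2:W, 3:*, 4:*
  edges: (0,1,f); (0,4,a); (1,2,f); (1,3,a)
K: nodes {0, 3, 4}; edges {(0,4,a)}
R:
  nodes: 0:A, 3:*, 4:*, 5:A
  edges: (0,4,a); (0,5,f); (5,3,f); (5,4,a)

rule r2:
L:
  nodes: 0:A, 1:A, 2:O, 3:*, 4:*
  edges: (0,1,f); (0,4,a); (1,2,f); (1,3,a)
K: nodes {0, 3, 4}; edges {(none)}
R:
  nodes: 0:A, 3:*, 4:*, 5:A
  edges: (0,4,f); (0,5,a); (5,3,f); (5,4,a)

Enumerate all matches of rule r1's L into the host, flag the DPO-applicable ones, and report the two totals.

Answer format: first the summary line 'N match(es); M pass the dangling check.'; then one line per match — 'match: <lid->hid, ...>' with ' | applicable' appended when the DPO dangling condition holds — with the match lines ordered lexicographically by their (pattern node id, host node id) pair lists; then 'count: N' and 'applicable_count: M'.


3 match(es); 1 pass the dangling check.
match: 0->9, 1->6, 2->3, 3->4, 4->8 | applicable
match: 0->16, 1->12, 2->10, 3->9, 4->15
match: 0->18, 1->12, 2->10, 3->9, 4->17
count: 3
applicable_count: 1


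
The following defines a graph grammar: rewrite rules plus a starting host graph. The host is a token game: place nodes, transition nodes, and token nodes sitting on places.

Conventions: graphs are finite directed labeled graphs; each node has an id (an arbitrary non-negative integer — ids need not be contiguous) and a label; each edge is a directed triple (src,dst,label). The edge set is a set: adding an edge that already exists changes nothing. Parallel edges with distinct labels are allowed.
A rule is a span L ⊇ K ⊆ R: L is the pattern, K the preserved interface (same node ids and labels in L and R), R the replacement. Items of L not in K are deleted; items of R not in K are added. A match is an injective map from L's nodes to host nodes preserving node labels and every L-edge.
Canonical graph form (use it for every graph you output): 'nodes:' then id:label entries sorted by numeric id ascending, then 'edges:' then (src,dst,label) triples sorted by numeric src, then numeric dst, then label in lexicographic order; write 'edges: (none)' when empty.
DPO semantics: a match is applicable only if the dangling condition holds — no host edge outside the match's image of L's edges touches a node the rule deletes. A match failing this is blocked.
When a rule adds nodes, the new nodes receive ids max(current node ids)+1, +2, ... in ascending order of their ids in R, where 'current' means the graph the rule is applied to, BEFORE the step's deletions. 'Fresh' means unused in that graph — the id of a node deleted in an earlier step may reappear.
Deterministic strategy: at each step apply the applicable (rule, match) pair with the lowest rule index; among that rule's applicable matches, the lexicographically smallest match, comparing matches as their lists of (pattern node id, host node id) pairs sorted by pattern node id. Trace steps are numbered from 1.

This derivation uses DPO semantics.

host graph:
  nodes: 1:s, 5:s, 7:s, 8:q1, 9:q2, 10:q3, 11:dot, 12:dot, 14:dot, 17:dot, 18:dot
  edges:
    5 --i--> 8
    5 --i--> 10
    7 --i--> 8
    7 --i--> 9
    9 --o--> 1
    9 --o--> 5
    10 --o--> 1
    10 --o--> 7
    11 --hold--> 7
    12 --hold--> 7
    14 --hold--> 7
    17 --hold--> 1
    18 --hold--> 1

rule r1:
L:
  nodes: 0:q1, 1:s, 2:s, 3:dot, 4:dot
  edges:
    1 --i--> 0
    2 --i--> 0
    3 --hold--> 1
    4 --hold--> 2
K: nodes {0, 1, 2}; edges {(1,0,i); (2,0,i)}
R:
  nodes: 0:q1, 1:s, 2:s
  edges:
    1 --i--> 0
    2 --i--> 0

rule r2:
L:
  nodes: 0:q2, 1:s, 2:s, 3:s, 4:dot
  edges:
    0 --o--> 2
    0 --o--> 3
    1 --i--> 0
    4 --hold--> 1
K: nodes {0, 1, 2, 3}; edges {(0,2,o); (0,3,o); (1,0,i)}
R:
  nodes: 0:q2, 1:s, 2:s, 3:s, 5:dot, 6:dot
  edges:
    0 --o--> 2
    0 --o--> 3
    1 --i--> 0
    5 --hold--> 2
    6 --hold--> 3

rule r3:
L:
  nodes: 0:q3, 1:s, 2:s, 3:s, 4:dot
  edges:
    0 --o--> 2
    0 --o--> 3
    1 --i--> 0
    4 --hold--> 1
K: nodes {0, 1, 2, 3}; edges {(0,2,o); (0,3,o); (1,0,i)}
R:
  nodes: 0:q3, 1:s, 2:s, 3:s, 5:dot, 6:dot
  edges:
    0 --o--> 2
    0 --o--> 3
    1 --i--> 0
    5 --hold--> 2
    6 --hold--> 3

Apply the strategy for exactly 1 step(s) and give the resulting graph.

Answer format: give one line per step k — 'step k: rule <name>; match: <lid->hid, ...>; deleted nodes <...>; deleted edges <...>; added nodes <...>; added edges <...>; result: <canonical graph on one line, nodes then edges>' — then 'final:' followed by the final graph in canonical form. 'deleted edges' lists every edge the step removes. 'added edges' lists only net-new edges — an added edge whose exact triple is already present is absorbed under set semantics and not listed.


step 1: rule r2; match: 0->9, 1->7, 2->1, 3->5, 4->11; deleted nodes 11; deleted edges (11,7,hold); added nodes 19, 20; added edges (19,1,hold); (20,5,hold); result: nodes: 1:s, 5:s, 7:s, 8:q1, 9:q2, 10:q3, 12:dot, 14:dot, 17:dot, 18:dot, 19:dot, 20:dot edges: (5,8,i); (5,10,i); (7,8,i); (7,9,i); (9,1,o); (9,5,o); (10,1,o); (10,7,o); (12,7,hold); (14,7,hold); (17,1,hold); (18,1,hold); (19,1,hold); (20,5,hold)
final:
nodes: 1:s, 5:s, 7:s, 8:q1, 9:q2, 10:q3, 12:dot, 14:dot, 17:dot, 18:dot, 19:dot, 20:dot
edges: (5,8,i); (5,10,i); (7,8,i); (7,9,i); (9,1,o); (9,5,o); (10,1,o); (10,7,o); (12,7,hold); (14,7,hold); (17,1,hold); (18,1,hold); (19,1,hold); (20,5,hold)


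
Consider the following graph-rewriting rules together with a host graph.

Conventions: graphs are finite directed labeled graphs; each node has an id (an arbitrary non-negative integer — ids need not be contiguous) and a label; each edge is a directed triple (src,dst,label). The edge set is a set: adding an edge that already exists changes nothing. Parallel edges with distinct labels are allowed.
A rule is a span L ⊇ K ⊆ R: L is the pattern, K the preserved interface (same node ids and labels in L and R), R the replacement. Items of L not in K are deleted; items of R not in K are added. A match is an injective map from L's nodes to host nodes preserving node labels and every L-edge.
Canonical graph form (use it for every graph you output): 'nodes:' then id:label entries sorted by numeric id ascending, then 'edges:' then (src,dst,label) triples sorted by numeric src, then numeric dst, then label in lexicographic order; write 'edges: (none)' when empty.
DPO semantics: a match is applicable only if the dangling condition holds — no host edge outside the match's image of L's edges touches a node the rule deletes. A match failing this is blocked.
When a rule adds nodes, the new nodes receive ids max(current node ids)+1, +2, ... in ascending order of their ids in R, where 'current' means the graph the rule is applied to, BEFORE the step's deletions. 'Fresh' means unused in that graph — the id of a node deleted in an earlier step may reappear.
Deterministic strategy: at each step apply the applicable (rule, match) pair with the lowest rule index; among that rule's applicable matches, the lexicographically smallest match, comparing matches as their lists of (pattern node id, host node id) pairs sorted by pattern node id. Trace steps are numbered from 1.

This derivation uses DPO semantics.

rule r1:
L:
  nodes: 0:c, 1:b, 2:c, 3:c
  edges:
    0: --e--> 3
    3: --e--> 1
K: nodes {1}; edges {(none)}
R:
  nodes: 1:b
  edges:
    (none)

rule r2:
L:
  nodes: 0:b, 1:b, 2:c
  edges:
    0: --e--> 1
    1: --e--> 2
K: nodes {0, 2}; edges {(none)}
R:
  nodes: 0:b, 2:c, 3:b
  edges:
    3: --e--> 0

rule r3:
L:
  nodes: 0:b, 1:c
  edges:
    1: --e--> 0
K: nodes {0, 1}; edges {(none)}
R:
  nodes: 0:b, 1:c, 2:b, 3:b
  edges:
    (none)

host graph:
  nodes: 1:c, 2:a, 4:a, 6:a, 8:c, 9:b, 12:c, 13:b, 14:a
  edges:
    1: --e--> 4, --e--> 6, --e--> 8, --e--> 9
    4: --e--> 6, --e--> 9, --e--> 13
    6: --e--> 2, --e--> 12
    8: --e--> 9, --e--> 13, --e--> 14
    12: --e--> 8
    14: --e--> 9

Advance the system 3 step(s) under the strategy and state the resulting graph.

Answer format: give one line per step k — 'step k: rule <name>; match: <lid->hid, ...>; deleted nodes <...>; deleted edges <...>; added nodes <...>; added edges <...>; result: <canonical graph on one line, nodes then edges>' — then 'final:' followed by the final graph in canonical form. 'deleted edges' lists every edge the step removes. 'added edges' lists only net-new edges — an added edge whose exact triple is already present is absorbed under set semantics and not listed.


step 1: rule r3; match: 0->9, 1->1; deleted nodes (none); deleted edges (1,9,e); added nodes 15, 16; added edges (none); result: nodes: 1:c, 2:a, 4:a, 6:a, 8:c, 9:b, 12:c, 13:b, 14:a, 15:b, 16:b edges: (1,4,e); (1,6,e); (1,8,e); (4,6,e); (4,9,e); (4,13,e); (6,2,e); (6,12,e); (8,9,e); (8,13,e); (8,14,e); (12,8,e); (14,9,e)
step 2: rule r3; match: 0->9, 1->8; deleted nodes (none); deleted edges (8,9,e); added nodes 17, 18; added edges (none); result: nodes: 1:c, 2:a, 4:a, 6:a, 8:c, 9:b, 12:c, 13:b, 14:a, 15:b, 16:b, 17:b, 18:b edges: (1,4,e); (1,6,e); (1,8,e); (4,6,e); (4,9,e); (4,13,e); (6,2,e); (6,12,e); (8,13,e); (8,14,e); (12,8,e); (14,9,e)
step 3: rule r3; match: 0->13, 1->8; deleted nodes (none); deleted edges (8,13,e); added nodes 19, 20; added edges (none); result: nodes: 1:c, 2:a, 4:a, 6:a, 8:c, 9:b, 12:c, 13:b, 14:a, 15:b, 16:b, 17:b, 18:b, 19:b, 20:b edges: (1,4,e); (1,6,e); (1,8,e); (4,6,e); (4,9,e); (4,13,e); (6,2,e); (6,12,e); (8,14,e); (12,8,e); (14,9,e)
final:
nodes: 1:c, 2:a, 4:a, 6:a, 8:c, 9:b, 12:c, 13:b, 14:a, 15:b, 16:b, 17:b, 18:b, 19:b, 20:b
edges: (1,4,e); (1,6,e); (1,8,e); (4,6,e); (4,9,e); (4,13,e); (6,2,e); (6,12,e); (8,14,e); (12,8,e); (14,9,e)


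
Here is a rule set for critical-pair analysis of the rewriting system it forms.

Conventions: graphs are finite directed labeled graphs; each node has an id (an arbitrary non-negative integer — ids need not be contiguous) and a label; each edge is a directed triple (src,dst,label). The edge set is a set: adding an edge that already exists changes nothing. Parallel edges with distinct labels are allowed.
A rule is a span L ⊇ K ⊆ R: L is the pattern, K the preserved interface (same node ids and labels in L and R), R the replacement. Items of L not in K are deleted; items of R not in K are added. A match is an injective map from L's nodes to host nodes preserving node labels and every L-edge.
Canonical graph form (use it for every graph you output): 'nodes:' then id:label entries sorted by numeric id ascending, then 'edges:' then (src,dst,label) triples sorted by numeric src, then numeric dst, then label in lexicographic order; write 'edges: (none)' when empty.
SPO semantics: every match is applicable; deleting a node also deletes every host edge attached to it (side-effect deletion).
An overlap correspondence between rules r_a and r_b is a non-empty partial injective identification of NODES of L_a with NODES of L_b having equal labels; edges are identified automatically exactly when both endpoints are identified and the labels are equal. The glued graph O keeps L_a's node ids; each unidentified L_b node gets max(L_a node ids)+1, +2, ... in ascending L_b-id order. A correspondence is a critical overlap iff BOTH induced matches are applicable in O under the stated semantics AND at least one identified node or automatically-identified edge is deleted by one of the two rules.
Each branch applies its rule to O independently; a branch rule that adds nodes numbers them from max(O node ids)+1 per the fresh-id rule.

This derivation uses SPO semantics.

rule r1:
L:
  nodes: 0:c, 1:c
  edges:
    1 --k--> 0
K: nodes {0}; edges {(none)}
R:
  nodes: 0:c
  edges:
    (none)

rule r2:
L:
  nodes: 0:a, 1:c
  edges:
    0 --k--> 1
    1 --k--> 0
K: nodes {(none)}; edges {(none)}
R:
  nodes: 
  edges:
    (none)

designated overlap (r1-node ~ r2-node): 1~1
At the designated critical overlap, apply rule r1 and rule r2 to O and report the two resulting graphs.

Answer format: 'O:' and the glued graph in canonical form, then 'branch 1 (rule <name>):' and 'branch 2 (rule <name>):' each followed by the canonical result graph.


O:
nodes: 0:c, 1:c, 2:a
edges: (1,0,k); (1,2,k); (2,1,k)
branch 1 (rule r1):
nodes: 0:c, 2:a
edges: (none)
branch 2 (rule r2):
nodes: 0:c
edges: (none)


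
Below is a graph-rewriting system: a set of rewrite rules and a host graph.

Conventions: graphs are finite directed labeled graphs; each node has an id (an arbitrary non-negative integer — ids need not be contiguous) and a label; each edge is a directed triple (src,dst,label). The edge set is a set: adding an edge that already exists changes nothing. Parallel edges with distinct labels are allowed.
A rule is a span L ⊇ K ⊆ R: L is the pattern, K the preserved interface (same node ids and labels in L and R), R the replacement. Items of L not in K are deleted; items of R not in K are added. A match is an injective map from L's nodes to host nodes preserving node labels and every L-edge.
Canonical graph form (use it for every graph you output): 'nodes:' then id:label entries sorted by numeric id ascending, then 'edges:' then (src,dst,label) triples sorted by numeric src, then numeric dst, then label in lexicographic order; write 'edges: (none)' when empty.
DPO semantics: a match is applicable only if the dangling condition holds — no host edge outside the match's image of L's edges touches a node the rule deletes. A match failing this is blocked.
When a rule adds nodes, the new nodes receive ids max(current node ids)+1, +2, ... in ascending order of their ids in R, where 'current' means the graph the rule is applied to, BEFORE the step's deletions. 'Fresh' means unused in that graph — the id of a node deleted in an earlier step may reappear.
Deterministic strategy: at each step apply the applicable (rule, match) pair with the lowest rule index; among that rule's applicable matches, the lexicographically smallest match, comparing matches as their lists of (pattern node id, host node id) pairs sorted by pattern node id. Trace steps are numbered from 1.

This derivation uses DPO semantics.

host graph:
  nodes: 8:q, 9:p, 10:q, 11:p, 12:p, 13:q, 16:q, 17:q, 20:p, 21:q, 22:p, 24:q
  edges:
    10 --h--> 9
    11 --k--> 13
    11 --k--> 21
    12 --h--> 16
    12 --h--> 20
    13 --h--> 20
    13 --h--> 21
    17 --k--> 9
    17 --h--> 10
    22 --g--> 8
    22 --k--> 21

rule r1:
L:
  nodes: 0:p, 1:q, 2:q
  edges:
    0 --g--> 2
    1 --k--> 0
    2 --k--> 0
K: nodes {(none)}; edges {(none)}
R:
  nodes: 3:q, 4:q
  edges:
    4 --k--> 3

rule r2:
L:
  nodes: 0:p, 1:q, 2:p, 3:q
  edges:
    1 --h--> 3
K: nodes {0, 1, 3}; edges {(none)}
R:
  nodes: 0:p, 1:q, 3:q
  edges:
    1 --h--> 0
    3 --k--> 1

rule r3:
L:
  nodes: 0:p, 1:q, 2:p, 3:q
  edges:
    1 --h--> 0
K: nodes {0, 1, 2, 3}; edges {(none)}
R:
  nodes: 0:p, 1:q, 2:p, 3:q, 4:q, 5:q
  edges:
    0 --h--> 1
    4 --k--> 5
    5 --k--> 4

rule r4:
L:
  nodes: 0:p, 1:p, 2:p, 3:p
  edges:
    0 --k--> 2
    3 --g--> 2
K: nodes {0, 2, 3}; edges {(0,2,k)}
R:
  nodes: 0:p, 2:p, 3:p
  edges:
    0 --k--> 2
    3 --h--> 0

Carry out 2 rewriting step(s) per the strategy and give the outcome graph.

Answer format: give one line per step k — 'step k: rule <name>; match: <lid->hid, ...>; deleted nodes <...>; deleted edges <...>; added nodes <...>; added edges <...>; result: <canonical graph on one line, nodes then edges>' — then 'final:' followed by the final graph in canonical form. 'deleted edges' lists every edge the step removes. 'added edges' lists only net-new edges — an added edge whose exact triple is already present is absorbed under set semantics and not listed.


step 1: rule r3; match: 0->9, 1->10, 2->11, 3->8; deleted nodes (none); deleted edges (10,9,h); added nodes 25, 26; added edges (9,10,h); (25,26,k); (26,25,k); result: nodes: 8:q, 9:p, 10:q, 11:p, 12:p, 13:q, 16:q, 17:q, 20:p, 21:q, 22:p, 24:q, 25:q, 26:q edges: (9,10,h); (11,13,k); (11,21,k); (12,16,h); (12,20,h); (13,20,h); (13,21,h); (17,9,k); (17,10,h); (22,8,g); (22,21,k); (25,26,k); (26,25,k)
step 2: rule r3; match: 0->20, 1->13, 2->9, 3->8; deleted nodes (none); deleted edges (13,20,h); added nodes 27, 28; added edges (20,13,h); (27,28,k); (28,27,k); result: nodes: 8:q, 9:p, 10:q, 11:p, 12:p, 13:q, 16:q, 17:q, 20:p, 21:q, 22:p, 24:q, 25:q, 26:q, 27:q, 28:q edges: (9,10,h); (11,13,k); (11,21,k); (12,16,h); (12,20,h); (13,21,h); (17,9,k); (17,10,h); (20,13,h); (22,8,g); (22,21,k); (25,26,k); (26,25,k); (27,28,k); (28,27,k)
final:
nodes: 8:q, 9:p, 10:q, 11:p, 12:p, 13:q, 16:q, 17:q, 20:p, 21:q, 22:p, 24:q, 25:q, 26:q, 27:q, 28:q
edges: (9,10,h); (11,13,k); (11,21,k); (12,16,h); (12,20,h); (13,21,h); (17,9,k); (17,10,h); (20,13,h); (22,8,g); (22,21,k); (25,26,k); (26,25,k); (27,28,k); (28,27,k)


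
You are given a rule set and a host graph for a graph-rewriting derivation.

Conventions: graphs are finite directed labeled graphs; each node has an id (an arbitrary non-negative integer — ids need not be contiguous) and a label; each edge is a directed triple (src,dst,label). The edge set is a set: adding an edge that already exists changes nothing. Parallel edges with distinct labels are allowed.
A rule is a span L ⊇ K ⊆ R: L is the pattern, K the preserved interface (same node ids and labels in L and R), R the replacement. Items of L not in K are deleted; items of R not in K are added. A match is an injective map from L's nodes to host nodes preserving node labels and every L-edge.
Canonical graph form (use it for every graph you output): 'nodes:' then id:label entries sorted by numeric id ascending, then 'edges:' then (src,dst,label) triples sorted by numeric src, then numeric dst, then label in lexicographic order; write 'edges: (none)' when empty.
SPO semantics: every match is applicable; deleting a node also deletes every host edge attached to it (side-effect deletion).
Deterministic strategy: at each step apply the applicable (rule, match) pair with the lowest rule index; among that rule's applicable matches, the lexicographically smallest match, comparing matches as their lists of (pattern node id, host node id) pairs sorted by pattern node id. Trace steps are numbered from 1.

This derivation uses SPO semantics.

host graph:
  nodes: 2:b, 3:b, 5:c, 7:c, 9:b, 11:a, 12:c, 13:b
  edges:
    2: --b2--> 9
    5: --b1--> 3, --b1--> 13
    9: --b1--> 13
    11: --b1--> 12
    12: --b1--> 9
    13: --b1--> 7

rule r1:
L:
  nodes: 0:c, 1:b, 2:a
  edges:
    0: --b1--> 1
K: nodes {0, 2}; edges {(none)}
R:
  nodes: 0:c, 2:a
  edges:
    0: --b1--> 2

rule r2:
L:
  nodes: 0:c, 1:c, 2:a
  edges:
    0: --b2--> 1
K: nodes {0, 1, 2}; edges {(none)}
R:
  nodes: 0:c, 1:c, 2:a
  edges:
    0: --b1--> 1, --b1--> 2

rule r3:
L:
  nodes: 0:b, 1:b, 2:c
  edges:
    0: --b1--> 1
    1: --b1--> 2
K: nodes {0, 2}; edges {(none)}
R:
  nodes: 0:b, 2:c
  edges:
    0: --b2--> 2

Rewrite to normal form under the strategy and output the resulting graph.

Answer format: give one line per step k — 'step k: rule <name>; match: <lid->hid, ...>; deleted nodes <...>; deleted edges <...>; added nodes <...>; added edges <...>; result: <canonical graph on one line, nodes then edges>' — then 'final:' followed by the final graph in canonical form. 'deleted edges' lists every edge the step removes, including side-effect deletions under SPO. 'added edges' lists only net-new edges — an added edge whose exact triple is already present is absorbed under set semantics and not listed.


step 1: rule r1; match: 0->5, 1->3, 2->11; deleted nodes 3; deleted edges (5,3,b1); added nodes (none); added edges (5,11,b1); result: nodes: 2:b, 5:c, 7:c, 9:b, 11:a, 12:c, 13:b edges: (2,9,b2); (5,11,b1); (5,13,b1); (9,13,b1); (11,12,b1); (12,9,b1); (13,7,b1)
step 2: rule r1; match: 0->5, 1->13, 2->11; deleted nodes 13; deleted edges (5,13,b1); (9,13,b1); (13,7,b1); added nodes (none); added edges (none); result: nodes: 2:b, 5:c, 7:c, 9:b, 11:a, 12:c edges: (2,9,b2); (5,11,b1); (11,12,b1); (12,9,b1)
step 3: rule r1; match: 0->12, 1->9, 2->11; deleted nodes 9; deleted edges (2,9,b2); (12,9,b1); added nodes (none); added edges (12,11,b1); result: nodes: 2:b, 5:c, 7:c, 11:a, 12:c edges: (5,11,b1); (11,12,b1); (12,11,b1)
final:
nodes: 2:b, 5:c, 7:c, 11:a, 12:c
edges: (5,11,b1); (11,12,b1); (12,11,b1)


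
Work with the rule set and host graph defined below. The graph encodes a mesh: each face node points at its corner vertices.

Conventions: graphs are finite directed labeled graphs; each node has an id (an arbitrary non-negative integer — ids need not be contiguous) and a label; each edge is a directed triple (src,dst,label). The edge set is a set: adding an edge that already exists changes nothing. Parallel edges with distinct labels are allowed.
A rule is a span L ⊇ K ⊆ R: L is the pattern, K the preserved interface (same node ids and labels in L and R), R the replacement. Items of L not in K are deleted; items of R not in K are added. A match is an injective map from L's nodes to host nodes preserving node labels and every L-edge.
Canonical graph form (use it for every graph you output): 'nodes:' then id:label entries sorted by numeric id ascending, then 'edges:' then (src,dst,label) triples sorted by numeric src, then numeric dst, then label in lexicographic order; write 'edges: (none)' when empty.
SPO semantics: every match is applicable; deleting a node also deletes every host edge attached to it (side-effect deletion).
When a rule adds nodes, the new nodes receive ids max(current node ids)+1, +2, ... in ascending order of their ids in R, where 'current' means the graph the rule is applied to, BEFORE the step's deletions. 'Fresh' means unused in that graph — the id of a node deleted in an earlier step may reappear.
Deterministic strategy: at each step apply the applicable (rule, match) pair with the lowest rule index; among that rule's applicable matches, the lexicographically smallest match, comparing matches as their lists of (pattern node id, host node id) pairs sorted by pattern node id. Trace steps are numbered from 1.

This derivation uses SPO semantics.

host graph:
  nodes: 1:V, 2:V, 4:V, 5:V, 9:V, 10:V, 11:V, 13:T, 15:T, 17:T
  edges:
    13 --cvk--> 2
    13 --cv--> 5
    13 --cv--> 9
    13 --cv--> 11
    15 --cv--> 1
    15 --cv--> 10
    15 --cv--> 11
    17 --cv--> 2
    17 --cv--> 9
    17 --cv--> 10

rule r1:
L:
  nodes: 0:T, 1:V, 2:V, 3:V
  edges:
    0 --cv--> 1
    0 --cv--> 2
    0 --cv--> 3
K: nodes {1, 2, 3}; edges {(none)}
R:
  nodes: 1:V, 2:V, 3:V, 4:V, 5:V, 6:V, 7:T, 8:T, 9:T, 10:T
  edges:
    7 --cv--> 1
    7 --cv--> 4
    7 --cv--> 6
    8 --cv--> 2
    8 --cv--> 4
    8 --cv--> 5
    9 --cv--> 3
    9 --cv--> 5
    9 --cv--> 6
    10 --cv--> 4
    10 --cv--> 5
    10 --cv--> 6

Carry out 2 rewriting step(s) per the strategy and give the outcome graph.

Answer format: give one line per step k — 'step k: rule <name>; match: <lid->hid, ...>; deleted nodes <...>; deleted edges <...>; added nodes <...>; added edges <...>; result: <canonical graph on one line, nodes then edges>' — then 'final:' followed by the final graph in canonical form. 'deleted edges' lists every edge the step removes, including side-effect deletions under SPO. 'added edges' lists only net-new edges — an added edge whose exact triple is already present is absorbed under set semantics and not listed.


step 1: rule r1; match: 0->13, 1->5, 2->9, 3->11; deleted nodes 13; deleted edges (13,2,cvk); (13,5,cv); (13,9,cv); (13,11,cv); added nodes 18, 19, 20, 21, 22, 23, 24; added edges (21,5,cv); (21,18,cv); (21,20,cv); (22,9,cv); (22,18,cv); (22,19,cv); (23,11,cv); (23,19,cv); (23,20,cv); (24,18,cv); (24,19,cv); (24,20,cv); result: nodes: 1:V, 2:V, 4:V, 5:V, 9:V, 10:V, 11:V, 15:T, 17:T, 18:V, 19:V, 20:V, 21:T, 22:T, 23:T, 24:T edges: (15,1,cv); (15,10,cv); (15,11,cv); (17,2,cv); (17,9,cv); (17,10,cv); (21,5,cv); (21,18,cv); (21,20,cv); (22,9,cv); (22,18,cv); (22,19,cv); (23,11,cv); (23,19,cv); (23,20,cv); (24,18,cv); (24,19,cv); (24,20,cv)
step 2: rule r1; match: 0->15, 1->1, 2->10, 3->11; deleted nodes 15; deleted edges (15,1,cv); (15,10,cv); (15,11,cv); added nodes 25, 26, 27, 28, 29, 30, 31; added edges (28,1,cv); (28,25,cv); (28,27,cv); (29,10,cv); (29,25,cv); (29,26,cv); (30,11,cv); (30,26,cv); (30,27,cv); (31,25,cv); (31,26,cv); (31,27,cv); result: nodes: 1:V, 2:V, 4:V, 5:V, 9:V, 10:V, 11:V, 17:T, 18:V, 19:V, 20:V, 21:T, 22:T, 23:T, 24:T, 25:V, 26:V, 27:V, 28:T, 29:T, 30:T, 31:T edges: (17,2,cv); (17,9,cv); (17,10,cv); (21,5,cv); (21,18,cv); (21,20,cv); (22,9,cv); (22,18,cv); (22,19,cv); (23,11,cv); (23,19,cv); (23,20,cv); (24,18,cv); (24,19,cv); (24,20,cv); (28,1,cv); (28,25,cv); (28,27,cv); (29,10,cv); (29,25,cv); (29,26,cv); (30,11,cv); (30,26,cv); (30,27,cv); (31,25,cv); (31,26,cv); (31,27,cv)
final:
nodes: 1:V, 2:V, 4:V, 5:V, 9:V, 10:V, 11:V, 17:T, 18:V, 19:V, 20:V, 21:T, 22:T, 23:T, 24:T, 25:V, 26:V, 27:V, 28:T, 29:T, 30:T, 31:T
edges: (17,2,cv); (17,9,cv); (17,10,cv); (21,5,cv); (21,18,cv); (21,20,cv); (22,9,cv); (22,18,cv); (22,19,cv); (23,11,cv); (23,19,cv); (23,20,cv); (24,18,cv); (24,19,cv); (24,20,cv); (28,1,cv); (28,25,cv); (28,27,cv); (29,10,cv); (29,25,cv); (29,26,cv); (30,11,cv); (30,26,cv); (30,27,cv); (31,25,cv); (31,26,cv); (31,27,cv)
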